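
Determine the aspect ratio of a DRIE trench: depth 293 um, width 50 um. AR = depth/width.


Step 1: AR = depth / width
Step 2: AR = 293 / 50
AR = 5.9


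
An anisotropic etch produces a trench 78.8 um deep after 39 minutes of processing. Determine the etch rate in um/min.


Step 1: Etch rate = depth / time
Step 2: rate = 78.8 / 39
rate = 2.021 um/min


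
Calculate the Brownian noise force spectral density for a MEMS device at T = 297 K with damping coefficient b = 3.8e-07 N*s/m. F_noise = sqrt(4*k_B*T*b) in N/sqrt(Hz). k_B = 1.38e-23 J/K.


Step 1: Compute 4 * k_B * T * b
= 4 * 1.38e-23 * 297 * 3.8e-07
= 6.2299e-27 N^2/Hz
Step 2: F_noise = sqrt(6.2299e-27)
F_noise = 7.89e-14 N/sqrt(Hz)


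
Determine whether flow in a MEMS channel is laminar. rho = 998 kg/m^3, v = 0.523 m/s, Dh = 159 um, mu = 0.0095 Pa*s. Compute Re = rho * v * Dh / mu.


Step 1: Convert Dh to meters: Dh = 159e-6 m
Step 2: Re = rho * v * Dh / mu
Re = 998 * 0.523 * 159e-6 / 0.0095
Re = 8.736
Since Re = 8.736 is below ~2300, the flow is laminar.


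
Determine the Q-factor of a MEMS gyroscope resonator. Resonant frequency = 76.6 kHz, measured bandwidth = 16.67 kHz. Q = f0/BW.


Step 1: Q = f0 / bandwidth
Step 2: Q = 76.6 / 16.67
Q = 4.6


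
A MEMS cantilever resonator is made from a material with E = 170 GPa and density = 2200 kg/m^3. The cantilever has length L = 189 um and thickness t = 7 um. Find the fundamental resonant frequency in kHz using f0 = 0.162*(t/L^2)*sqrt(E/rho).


Step 1: Convert units to SI.
t_SI = 7e-6 m, L_SI = 189e-6 m
Step 2: Calculate sqrt(E/rho).
sqrt(170e9 / 2200) = 8790.49 m/s
Step 3: Compute f0.
f0 = 0.162 * 7e-6 / (189e-6)^2 * 8790.49 = 279063.2 Hz = 279.06 kHz


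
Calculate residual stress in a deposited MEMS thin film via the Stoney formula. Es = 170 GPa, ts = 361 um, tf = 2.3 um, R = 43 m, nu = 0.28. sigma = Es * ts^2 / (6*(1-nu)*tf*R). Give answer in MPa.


Step 1: Compute numerator: Es * ts^2 = 170 * 361^2 = 22154570 (GPa*um^2)
Step 2: Compute denominator (R in um): 6*(1-nu)*tf*R = 6*0.72*2.3*43e6 = 427248000.0 (um^2)
Step 3: sigma (GPa) = 22154570 / 427248000.0 = 5.1854e-02 GPa
Step 4: Convert to MPa (x1000): sigma = 51.9 MPa


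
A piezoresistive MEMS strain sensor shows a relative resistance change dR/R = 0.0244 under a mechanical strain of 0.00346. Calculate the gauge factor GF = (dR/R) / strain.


Step 1: Identify values.
dR/R = 0.0244, strain = 0.00346
Step 2: GF = (dR/R) / strain = 0.0244 / 0.00346
GF = 7.1


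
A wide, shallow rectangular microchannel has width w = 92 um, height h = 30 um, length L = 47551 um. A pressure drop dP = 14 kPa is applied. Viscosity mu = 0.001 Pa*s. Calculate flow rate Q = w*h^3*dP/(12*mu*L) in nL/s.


Step 1: Convert all dimensions to SI (meters).
w = 92e-6 m, h = 30e-6 m, L = 47551e-6 m, dP = 14e3 Pa
Step 2: Q = w * h^3 * dP / (12 * mu * L)
Q = 92e-6 * (30e-6)^3 * 14e3 / (12 * 0.001 * 47551e-6) = 6.094509e-11 m^3/s
Step 3: Convert Q from m^3/s to nL/s (1 m^3 = 1e12 nL, so multiply by 1e12).
Q = 60.945 nL/s


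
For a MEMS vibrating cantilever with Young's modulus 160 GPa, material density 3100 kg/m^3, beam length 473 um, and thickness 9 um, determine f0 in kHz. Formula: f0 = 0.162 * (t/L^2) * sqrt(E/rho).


Step 1: Convert units to SI.
t_SI = 9e-6 m, L_SI = 473e-6 m
Step 2: Calculate sqrt(E/rho).
sqrt(160e9 / 3100) = 7184.21 m/s
Step 3: Compute f0.
f0 = 0.162 * 9e-6 / (473e-6)^2 * 7184.21 = 46818.2 Hz = 46.82 kHz


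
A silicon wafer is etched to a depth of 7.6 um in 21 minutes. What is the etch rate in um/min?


Step 1: Etch rate = depth / time
Step 2: rate = 7.6 / 21
rate = 0.362 um/min


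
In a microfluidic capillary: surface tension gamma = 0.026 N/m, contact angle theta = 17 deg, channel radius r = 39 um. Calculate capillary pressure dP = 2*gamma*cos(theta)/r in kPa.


Step 1: cos(17 deg) = 0.9563
Step 2: Convert r to m: r = 39e-6 m
Step 3: dP = 2 * 0.026 * 0.9563 / 39e-6 = 1275.1 Pa
Step 4: Convert Pa to kPa (divide by 1000).
dP = 1.28 kPa


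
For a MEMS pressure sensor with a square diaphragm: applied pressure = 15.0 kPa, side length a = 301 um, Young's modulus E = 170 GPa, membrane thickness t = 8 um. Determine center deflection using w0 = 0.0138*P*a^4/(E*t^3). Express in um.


Step 1: Convert pressure to compatible units (E is in GPa, so P in GPa).
P = 15.0 kPa = 15.0e-6 GPa
Step 2: Compute numerator: 0.0138 * P * a^4.
a^4 = 301^4 = 8208541201
numerator = 0.0138 * 15.0e-6 * 8208541201 = 1.6992e+03
Step 3: Compute denominator: E * t^3 = 170 * 8^3 = 87040
Step 4: w0 = numerator / denominator = 1.6992e+03 / 87040 = 0.0195 um


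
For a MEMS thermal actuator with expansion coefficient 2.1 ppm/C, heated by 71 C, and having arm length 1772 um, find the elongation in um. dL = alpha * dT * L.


Step 1: Convert CTE: alpha = 2.1 ppm/C = 2.1e-6 /C
Step 2: dL = 2.1e-6 * 71 * 1772
dL = 0.2642 um


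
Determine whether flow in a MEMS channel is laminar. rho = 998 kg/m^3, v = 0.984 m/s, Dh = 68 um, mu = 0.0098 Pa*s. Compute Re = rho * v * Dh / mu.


Step 1: Convert Dh to meters: Dh = 68e-6 m
Step 2: Re = rho * v * Dh / mu
Re = 998 * 0.984 * 68e-6 / 0.0098
Re = 6.814
Since Re = 6.814 is below ~2300, the flow is laminar.


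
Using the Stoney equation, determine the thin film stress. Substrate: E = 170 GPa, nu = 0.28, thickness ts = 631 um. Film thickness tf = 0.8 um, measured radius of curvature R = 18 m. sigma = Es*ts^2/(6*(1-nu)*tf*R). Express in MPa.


Step 1: Compute numerator: Es * ts^2 = 170 * 631^2 = 67687370 (GPa*um^2)
Step 2: Compute denominator (R in um): 6*(1-nu)*tf*R = 6*0.72*0.8*18e6 = 62208000.0 (um^2)
Step 3: sigma (GPa) = 67687370 / 62208000.0 = 1.088081e+00 GPa
Step 4: Convert to MPa (x1000): sigma = 1088.1 MPa


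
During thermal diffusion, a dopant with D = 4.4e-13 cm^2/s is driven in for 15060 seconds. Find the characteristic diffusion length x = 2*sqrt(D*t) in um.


Step 1: Compute D*t = 4.4e-13 * 15060 = 6.6264e-09 cm^2
Step 2: sqrt(D*t) = 8.14027e-05 cm
Step 3: x = 2 * 8.14027e-05 cm = 1.628054e-04 cm
Step 4: Convert to um (1 cm = 1e4 um): x = 1.628 um


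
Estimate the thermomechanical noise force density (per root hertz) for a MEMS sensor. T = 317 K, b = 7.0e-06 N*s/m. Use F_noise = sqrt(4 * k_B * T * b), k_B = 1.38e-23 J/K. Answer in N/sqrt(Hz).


Step 1: Compute 4 * k_B * T * b
= 4 * 1.38e-23 * 317 * 7.0e-06
= 1.2249e-25 N^2/Hz
Step 2: F_noise = sqrt(1.2249e-25)
F_noise = 3.50e-13 N/sqrt(Hz)


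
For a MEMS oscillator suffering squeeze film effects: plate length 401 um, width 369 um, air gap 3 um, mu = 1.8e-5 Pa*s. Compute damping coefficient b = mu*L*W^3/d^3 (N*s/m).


Step 1: Convert to SI.
L = 401e-6 m, W = 369e-6 m, d = 3e-6 m
Step 2: W^3 = (369e-6)^3 = 5.02e-11 m^3
Step 3: d^3 = (3e-6)^3 = 2.70e-17 m^3
Step 4: b = 1.8e-5 * 401e-6 * 5.02e-11 / 2.70e-17
b = 1.34e-02 N*s/m


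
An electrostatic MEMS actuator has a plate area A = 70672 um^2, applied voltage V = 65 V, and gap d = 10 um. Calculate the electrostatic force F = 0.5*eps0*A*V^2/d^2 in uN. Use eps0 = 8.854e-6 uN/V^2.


Step 1: Identify parameters.
eps0 = 8.854e-6 uN/V^2, A = 70672 um^2, V = 65 V, d = 10 um
Step 2: Compute V^2 = 65^2 = 4225
Step 3: Compute d^2 = 10^2 = 100
Step 4: F = 0.5 * 8.854e-6 * 70672 * 4225 / 100
F = 13.219 uN


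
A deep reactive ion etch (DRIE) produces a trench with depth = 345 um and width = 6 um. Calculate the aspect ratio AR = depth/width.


Step 1: AR = depth / width
Step 2: AR = 345 / 6
AR = 57.5


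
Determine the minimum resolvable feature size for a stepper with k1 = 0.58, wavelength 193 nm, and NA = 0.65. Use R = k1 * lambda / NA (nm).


Step 1: Identify values: k1 = 0.58, lambda = 193 nm, NA = 0.65
Step 2: R = k1 * lambda / NA
R = 0.58 * 193 / 0.65
R = 172.2 nm


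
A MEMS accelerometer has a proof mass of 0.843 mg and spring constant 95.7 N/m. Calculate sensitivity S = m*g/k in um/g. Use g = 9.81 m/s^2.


Step 1: Convert mass: m = 0.843 mg = 8.43e-07 kg
Step 2: S = m * g / k = 8.43e-07 * 9.81 / 95.7
Step 3: S = 8.64e-08 m/g
Step 4: Convert to um/g: S = 0.086 um/g


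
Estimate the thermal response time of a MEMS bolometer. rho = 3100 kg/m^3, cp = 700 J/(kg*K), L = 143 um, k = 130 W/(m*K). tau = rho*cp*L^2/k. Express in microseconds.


Step 1: Convert L to m: L = 143e-6 m
Step 2: L^2 = (143e-6)^2 = 2.0449e-08 m^2
Step 3: tau = 3100 * 700 * 2.0449e-08 / 130 = 3.41341e-04 s
Step 4: Convert to microseconds (multiply by 1e6).
tau = 341.341 us


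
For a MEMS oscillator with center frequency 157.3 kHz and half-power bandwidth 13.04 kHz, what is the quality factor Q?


Step 1: Q = f0 / bandwidth
Step 2: Q = 157.3 / 13.04
Q = 12.1


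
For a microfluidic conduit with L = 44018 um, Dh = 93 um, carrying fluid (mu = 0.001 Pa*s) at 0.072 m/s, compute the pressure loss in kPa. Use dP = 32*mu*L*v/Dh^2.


Step 1: Convert to SI: L = 44018e-6 m, Dh = 93e-6 m
Step 2: dP = 32 * 0.001 * 44018e-6 * 0.072 / (93e-6)^2
Step 3: dP = 11725.92 Pa
Step 4: Convert to kPa: dP = 11.73 kPa


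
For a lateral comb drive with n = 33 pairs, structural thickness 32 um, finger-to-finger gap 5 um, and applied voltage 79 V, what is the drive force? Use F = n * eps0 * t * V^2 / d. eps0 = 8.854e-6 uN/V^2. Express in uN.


Step 1: Parameters: n=33, eps0=8.854e-6 uN/V^2, t=32 um, V=79 V, d=5 um
Step 2: V^2 = 6241
Step 3: F = 33 * 8.854e-6 * 32 * 6241 / 5
F = 11.67 uN


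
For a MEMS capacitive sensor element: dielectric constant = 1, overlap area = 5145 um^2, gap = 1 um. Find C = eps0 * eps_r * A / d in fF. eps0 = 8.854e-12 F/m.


Step 1: Convert area to m^2: A = 5145e-12 m^2
Step 2: Convert gap to m: d = 1e-6 m
Step 3: C = eps0 * eps_r * A / d
C = 8.854e-12 * 1 * 5145e-12 / 1e-6
Step 4: Convert to fF (multiply by 1e15).
C = 45.55 fF


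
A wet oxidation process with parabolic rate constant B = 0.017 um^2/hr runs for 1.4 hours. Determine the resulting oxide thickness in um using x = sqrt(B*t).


Step 1: Compute B*t = 0.017 * 1.4 = 0.0238
Step 2: x = sqrt(0.0238)
x = 0.154 um


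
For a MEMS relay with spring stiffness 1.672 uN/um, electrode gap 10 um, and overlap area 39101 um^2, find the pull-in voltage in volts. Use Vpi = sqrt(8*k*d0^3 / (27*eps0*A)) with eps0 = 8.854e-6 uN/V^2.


Step 1: Compute numerator: 8 * k * d0^3 = 8 * 1.672 * 10^3 = 13376.0
Step 2: Compute denominator: 27 * eps0 * A = 27 * 8.854e-6 * 39101 = 9.347407
Step 3: Vpi = sqrt(13376.0 / 9.347407)
Vpi = 37.83 V


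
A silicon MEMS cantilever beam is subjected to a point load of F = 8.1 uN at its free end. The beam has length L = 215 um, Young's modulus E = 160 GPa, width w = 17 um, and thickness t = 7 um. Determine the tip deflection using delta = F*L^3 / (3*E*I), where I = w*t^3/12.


Step 1: Calculate the second moment of area.
I = w * t^3 / 12 = 17 * 7^3 / 12 = 485.9167 um^4
Step 2: Convert E to consistent units (1 GPa = 1000 uN/um^2).
E = 160 GPa = 160000 uN/um^2
Step 3: Calculate tip deflection.
delta = F * L^3 / (3 * E * I)
delta = 8.1 * 215^3 / (3 * 160000 * 485.9167)
delta = 0.3451 um


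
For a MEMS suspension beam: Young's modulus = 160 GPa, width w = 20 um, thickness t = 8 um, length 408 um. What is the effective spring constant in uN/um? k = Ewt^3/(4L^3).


Step 1: Convert E to consistent units (1 GPa = 1000 uN/um^2).
E = 160 GPa = 160000 uN/um^2
Step 2: Compute t^3 = 8^3 = 512
Step 3: Compute L^3 = 408^3 = 67917312
Step 4: k = 160000 * 20 * 512 / (4 * 67917312)
k = 6.0309 uN/um


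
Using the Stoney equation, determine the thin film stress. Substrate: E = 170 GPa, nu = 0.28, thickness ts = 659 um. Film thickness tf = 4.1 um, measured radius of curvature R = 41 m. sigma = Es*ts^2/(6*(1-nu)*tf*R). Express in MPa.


Step 1: Compute numerator: Es * ts^2 = 170 * 659^2 = 73827770 (GPa*um^2)
Step 2: Compute denominator (R in um): 6*(1-nu)*tf*R = 6*0.72*4.1*41e6 = 726192000.0 (um^2)
Step 3: sigma (GPa) = 73827770 / 726192000.0 = 1.01664e-01 GPa
Step 4: Convert to MPa (x1000): sigma = 101.7 MPa


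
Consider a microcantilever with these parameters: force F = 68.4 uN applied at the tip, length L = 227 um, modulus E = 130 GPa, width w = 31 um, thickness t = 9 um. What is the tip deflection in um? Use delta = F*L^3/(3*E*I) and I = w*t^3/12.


Step 1: Calculate the second moment of area.
I = w * t^3 / 12 = 31 * 9^3 / 12 = 1883.25 um^4
Step 2: Convert E to consistent units (1 GPa = 1000 uN/um^2).
E = 130 GPa = 130000 uN/um^2
Step 3: Calculate tip deflection.
delta = F * L^3 / (3 * E * I)
delta = 68.4 * 227^3 / (3 * 130000 * 1883.25)
delta = 1.0893 um


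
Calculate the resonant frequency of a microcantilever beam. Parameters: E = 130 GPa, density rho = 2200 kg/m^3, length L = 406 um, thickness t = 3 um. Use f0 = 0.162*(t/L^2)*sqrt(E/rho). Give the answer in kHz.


Step 1: Convert units to SI.
t_SI = 3e-6 m, L_SI = 406e-6 m
Step 2: Calculate sqrt(E/rho).
sqrt(130e9 / 2200) = 7687.06 m/s
Step 3: Compute f0.
f0 = 0.162 * 3e-6 / (406e-6)^2 * 7687.06 = 22664.4 Hz = 22.66 kHz


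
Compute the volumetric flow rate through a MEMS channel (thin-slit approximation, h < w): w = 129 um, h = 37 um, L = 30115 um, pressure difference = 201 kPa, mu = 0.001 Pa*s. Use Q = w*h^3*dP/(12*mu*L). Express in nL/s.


Step 1: Convert all dimensions to SI (meters).
w = 129e-6 m, h = 37e-6 m, L = 30115e-6 m, dP = 201e3 Pa
Step 2: Q = w * h^3 * dP / (12 * mu * L)
Q = 129e-6 * (37e-6)^3 * 201e3 / (12 * 0.001 * 30115e-6) = 3.63435065e-09 m^3/s
Step 3: Convert Q from m^3/s to nL/s (1 m^3 = 1e12 nL, so multiply by 1e12).
Q = 3634.351 nL/s


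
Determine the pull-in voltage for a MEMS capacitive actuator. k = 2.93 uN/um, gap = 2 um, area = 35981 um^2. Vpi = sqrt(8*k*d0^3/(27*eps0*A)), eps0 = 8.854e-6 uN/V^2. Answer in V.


Step 1: Compute numerator: 8 * k * d0^3 = 8 * 2.93 * 2^3 = 187.52
Step 2: Compute denominator: 27 * eps0 * A = 27 * 8.854e-6 * 35981 = 8.601546
Step 3: Vpi = sqrt(187.52 / 8.601546)
Vpi = 4.67 V


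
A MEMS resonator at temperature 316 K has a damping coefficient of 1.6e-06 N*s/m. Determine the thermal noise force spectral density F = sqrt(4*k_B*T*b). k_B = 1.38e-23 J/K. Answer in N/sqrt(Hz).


Step 1: Compute 4 * k_B * T * b
= 4 * 1.38e-23 * 316 * 1.6e-06
= 2.7909e-26 N^2/Hz
Step 2: F_noise = sqrt(2.7909e-26)
F_noise = 1.67e-13 N/sqrt(Hz)


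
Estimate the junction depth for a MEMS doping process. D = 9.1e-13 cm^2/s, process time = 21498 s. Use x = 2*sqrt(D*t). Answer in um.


Step 1: Compute D*t = 9.1e-13 * 21498 = 1.956318e-08 cm^2
Step 2: sqrt(D*t) = 1.39868e-04 cm
Step 3: x = 2 * 1.39868e-04 cm = 2.79736e-04 cm
Step 4: Convert to um (1 cm = 1e4 um): x = 2.797 um


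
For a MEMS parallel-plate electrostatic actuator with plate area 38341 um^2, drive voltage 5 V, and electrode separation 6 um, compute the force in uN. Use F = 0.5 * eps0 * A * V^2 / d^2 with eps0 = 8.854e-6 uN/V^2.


Step 1: Identify parameters.
eps0 = 8.854e-6 uN/V^2, A = 38341 um^2, V = 5 V, d = 6 um
Step 2: Compute V^2 = 5^2 = 25
Step 3: Compute d^2 = 6^2 = 36
Step 4: F = 0.5 * 8.854e-6 * 38341 * 25 / 36
F = 0.118 uN


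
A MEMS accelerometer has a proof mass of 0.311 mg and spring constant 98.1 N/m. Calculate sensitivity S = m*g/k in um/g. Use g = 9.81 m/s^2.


Step 1: Convert mass: m = 0.311 mg = 3.11e-07 kg
Step 2: S = m * g / k = 3.11e-07 * 9.81 / 98.1
Step 3: S = 3.11e-08 m/g
Step 4: Convert to um/g: S = 0.031 um/g


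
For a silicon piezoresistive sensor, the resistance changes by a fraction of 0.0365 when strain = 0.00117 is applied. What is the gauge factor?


Step 1: Identify values.
dR/R = 0.0365, strain = 0.00117
Step 2: GF = (dR/R) / strain = 0.0365 / 0.00117
GF = 31.2


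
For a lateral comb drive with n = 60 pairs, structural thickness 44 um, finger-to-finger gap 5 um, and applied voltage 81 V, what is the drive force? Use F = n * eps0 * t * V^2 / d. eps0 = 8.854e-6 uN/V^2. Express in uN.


Step 1: Parameters: n=60, eps0=8.854e-6 uN/V^2, t=44 um, V=81 V, d=5 um
Step 2: V^2 = 6561
Step 3: F = 60 * 8.854e-6 * 44 * 6561 / 5
F = 30.672 uN


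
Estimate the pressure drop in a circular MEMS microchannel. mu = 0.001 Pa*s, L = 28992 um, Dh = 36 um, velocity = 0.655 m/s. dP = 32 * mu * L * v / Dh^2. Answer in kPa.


Step 1: Convert to SI: L = 28992e-6 m, Dh = 36e-6 m
Step 2: dP = 32 * 0.001 * 28992e-6 * 0.655 / (36e-6)^2
Step 3: dP = 468882.96 Pa
Step 4: Convert to kPa: dP = 468.88 kPa


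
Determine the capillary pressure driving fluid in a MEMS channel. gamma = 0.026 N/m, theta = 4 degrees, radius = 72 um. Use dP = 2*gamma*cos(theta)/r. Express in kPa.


Step 1: cos(4 deg) = 0.9976
Step 2: Convert r to m: r = 72e-6 m
Step 3: dP = 2 * 0.026 * 0.9976 / 72e-6 = 720.5 Pa
Step 4: Convert Pa to kPa (divide by 1000).
dP = 0.72 kPa


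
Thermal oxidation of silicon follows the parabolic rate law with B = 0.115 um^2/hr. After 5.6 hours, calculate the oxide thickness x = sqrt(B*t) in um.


Step 1: Compute B*t = 0.115 * 5.6 = 0.644
Step 2: x = sqrt(0.644)
x = 0.802 um


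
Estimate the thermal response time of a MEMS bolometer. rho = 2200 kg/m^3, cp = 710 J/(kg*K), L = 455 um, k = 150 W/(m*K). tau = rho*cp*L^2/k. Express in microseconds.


Step 1: Convert L to m: L = 455e-6 m
Step 2: L^2 = (455e-6)^2 = 2.07025e-07 m^2
Step 3: tau = 2200 * 710 * 2.07025e-07 / 150 = 2.1558203e-03 s
Step 4: Convert to microseconds (multiply by 1e6).
tau = 2155.82 us


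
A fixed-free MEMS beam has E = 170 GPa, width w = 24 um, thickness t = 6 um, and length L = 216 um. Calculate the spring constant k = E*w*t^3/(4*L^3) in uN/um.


Step 1: Convert E to consistent units (1 GPa = 1000 uN/um^2).
E = 170 GPa = 170000 uN/um^2
Step 2: Compute t^3 = 6^3 = 216
Step 3: Compute L^3 = 216^3 = 10077696
Step 4: k = 170000 * 24 * 216 / (4 * 10077696)
k = 21.8621 uN/um


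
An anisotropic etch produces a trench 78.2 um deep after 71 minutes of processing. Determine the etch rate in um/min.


Step 1: Etch rate = depth / time
Step 2: rate = 78.2 / 71
rate = 1.101 um/min


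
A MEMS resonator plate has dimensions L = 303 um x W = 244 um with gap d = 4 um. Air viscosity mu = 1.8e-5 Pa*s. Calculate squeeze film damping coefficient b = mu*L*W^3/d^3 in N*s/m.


Step 1: Convert to SI.
L = 303e-6 m, W = 244e-6 m, d = 4e-6 m
Step 2: W^3 = (244e-6)^3 = 1.45e-11 m^3
Step 3: d^3 = (4e-6)^3 = 6.40e-17 m^3
Step 4: b = 1.8e-5 * 303e-6 * 1.45e-11 / 6.40e-17
b = 1.24e-03 N*s/m


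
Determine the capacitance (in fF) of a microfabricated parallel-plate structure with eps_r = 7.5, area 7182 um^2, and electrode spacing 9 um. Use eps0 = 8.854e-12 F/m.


Step 1: Convert area to m^2: A = 7182e-12 m^2
Step 2: Convert gap to m: d = 9e-6 m
Step 3: C = eps0 * eps_r * A / d
C = 8.854e-12 * 7.5 * 7182e-12 / 9e-6
Step 4: Convert to fF (multiply by 1e15).
C = 52.99 fF


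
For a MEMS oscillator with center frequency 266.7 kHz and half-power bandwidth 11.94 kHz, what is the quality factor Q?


Step 1: Q = f0 / bandwidth
Step 2: Q = 266.7 / 11.94
Q = 22.3


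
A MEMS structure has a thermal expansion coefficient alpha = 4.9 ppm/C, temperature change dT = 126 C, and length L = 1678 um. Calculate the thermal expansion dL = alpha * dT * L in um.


Step 1: Convert CTE: alpha = 4.9 ppm/C = 4.9e-6 /C
Step 2: dL = 4.9e-6 * 126 * 1678
dL = 1.036 um


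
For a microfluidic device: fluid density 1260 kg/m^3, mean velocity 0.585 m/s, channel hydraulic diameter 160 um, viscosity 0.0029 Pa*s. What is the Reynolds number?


Step 1: Convert Dh to meters: Dh = 160e-6 m
Step 2: Re = rho * v * Dh / mu
Re = 1260 * 0.585 * 160e-6 / 0.0029
Re = 40.668


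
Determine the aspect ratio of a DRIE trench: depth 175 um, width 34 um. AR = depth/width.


Step 1: AR = depth / width
Step 2: AR = 175 / 34
AR = 5.1


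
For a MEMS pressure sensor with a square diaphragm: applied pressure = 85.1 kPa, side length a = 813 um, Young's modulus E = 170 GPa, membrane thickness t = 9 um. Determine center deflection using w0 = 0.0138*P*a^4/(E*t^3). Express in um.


Step 1: Convert pressure to compatible units (E is in GPa, so P in GPa).
P = 85.1 kPa = 85.1e-6 GPa
Step 2: Compute numerator: 0.0138 * P * a^4.
a^4 = 813^4 = 436880018961
numerator = 0.0138 * 85.1e-6 * 436880018961 = 5.130632e+05
Step 3: Compute denominator: E * t^3 = 170 * 9^3 = 123930
Step 4: w0 = numerator / denominator = 5.130632e+05 / 123930 = 4.1399 um


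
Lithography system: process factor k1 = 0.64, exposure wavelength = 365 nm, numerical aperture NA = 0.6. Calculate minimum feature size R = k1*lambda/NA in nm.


Step 1: Identify values: k1 = 0.64, lambda = 365 nm, NA = 0.6
Step 2: R = k1 * lambda / NA
R = 0.64 * 365 / 0.6
R = 389.3 nm


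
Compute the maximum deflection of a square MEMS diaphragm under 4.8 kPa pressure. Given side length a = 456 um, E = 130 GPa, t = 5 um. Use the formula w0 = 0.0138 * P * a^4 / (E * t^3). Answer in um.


Step 1: Convert pressure to compatible units (E is in GPa, so P in GPa).
P = 4.8 kPa = 4.8e-6 GPa
Step 2: Compute numerator: 0.0138 * P * a^4.
a^4 = 456^4 = 43237380096
numerator = 0.0138 * 4.8e-6 * 43237380096 = 2.86404e+03
Step 3: Compute denominator: E * t^3 = 130 * 5^3 = 16250
Step 4: w0 = numerator / denominator = 2.86404e+03 / 16250 = 0.1762 um


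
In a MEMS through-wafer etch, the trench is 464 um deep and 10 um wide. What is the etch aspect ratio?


Step 1: AR = depth / width
Step 2: AR = 464 / 10
AR = 46.4


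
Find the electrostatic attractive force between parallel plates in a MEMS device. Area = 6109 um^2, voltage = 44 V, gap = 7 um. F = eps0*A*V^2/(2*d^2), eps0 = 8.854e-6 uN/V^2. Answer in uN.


Step 1: Identify parameters.
eps0 = 8.854e-6 uN/V^2, A = 6109 um^2, V = 44 V, d = 7 um
Step 2: Compute V^2 = 44^2 = 1936
Step 3: Compute d^2 = 7^2 = 49
Step 4: F = 0.5 * 8.854e-6 * 6109 * 1936 / 49
F = 1.069 uN


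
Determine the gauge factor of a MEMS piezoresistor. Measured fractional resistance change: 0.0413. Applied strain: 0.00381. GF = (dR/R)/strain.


Step 1: Identify values.
dR/R = 0.0413, strain = 0.00381
Step 2: GF = (dR/R) / strain = 0.0413 / 0.00381
GF = 10.8


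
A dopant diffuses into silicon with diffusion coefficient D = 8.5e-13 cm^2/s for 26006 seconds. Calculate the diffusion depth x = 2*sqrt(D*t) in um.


Step 1: Compute D*t = 8.5e-13 * 26006 = 2.21051e-08 cm^2
Step 2: sqrt(D*t) = 1.48678e-04 cm
Step 3: x = 2 * 1.48678e-04 cm = 2.97356e-04 cm
Step 4: Convert to um (1 cm = 1e4 um): x = 2.974 um


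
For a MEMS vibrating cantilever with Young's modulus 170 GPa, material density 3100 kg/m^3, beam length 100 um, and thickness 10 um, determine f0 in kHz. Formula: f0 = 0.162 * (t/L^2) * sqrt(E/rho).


Step 1: Convert units to SI.
t_SI = 10e-6 m, L_SI = 100e-6 m
Step 2: Calculate sqrt(E/rho).
sqrt(170e9 / 3100) = 7405.32 m/s
Step 3: Compute f0.
f0 = 0.162 * 10e-6 / (100e-6)^2 * 7405.32 = 1199661.8 Hz = 1199.66 kHz


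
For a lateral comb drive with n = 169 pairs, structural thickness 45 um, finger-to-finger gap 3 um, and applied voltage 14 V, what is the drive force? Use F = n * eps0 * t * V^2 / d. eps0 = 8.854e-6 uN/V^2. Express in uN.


Step 1: Parameters: n=169, eps0=8.854e-6 uN/V^2, t=45 um, V=14 V, d=3 um
Step 2: V^2 = 196
Step 3: F = 169 * 8.854e-6 * 45 * 196 / 3
F = 4.399 uN


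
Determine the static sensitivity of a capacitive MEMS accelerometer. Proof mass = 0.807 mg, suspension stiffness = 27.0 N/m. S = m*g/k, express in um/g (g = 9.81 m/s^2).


Step 1: Convert mass: m = 0.807 mg = 8.07e-07 kg
Step 2: S = m * g / k = 8.07e-07 * 9.81 / 27.0
Step 3: S = 2.93e-07 m/g
Step 4: Convert to um/g: S = 0.293 um/g


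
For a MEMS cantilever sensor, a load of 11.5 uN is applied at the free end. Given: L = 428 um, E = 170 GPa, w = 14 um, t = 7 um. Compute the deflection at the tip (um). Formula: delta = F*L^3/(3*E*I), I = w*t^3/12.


Step 1: Calculate the second moment of area.
I = w * t^3 / 12 = 14 * 7^3 / 12 = 400.1667 um^4
Step 2: Convert E to consistent units (1 GPa = 1000 uN/um^2).
E = 170 GPa = 170000 uN/um^2
Step 3: Calculate tip deflection.
delta = F * L^3 / (3 * E * I)
delta = 11.5 * 428^3 / (3 * 170000 * 400.1667)
delta = 4.4179 um


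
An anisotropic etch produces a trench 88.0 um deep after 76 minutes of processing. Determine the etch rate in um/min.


Step 1: Etch rate = depth / time
Step 2: rate = 88.0 / 76
rate = 1.158 um/min


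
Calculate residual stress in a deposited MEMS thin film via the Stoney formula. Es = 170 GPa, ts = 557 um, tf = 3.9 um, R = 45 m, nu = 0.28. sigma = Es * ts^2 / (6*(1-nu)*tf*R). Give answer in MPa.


Step 1: Compute numerator: Es * ts^2 = 170 * 557^2 = 52742330 (GPa*um^2)
Step 2: Compute denominator (R in um): 6*(1-nu)*tf*R = 6*0.72*3.9*45e6 = 758160000.0 (um^2)
Step 3: sigma (GPa) = 52742330 / 758160000.0 = 6.9566e-02 GPa
Step 4: Convert to MPa (x1000): sigma = 69.6 MPa


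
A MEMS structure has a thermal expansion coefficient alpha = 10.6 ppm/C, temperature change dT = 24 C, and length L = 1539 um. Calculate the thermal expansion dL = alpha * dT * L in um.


Step 1: Convert CTE: alpha = 10.6 ppm/C = 10.6e-6 /C
Step 2: dL = 10.6e-6 * 24 * 1539
dL = 0.3915 um


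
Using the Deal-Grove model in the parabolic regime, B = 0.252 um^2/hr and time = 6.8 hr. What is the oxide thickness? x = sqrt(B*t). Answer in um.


Step 1: Compute B*t = 0.252 * 6.8 = 1.7136
Step 2: x = sqrt(1.7136)
x = 1.309 um


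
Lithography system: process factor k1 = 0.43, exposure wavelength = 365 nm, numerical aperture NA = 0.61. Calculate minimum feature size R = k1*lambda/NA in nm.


Step 1: Identify values: k1 = 0.43, lambda = 365 nm, NA = 0.61
Step 2: R = k1 * lambda / NA
R = 0.43 * 365 / 0.61
R = 257.3 nm


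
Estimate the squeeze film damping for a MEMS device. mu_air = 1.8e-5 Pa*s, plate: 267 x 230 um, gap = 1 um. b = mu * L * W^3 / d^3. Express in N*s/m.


Step 1: Convert to SI.
L = 267e-6 m, W = 230e-6 m, d = 1e-6 m
Step 2: W^3 = (230e-6)^3 = 1.22e-11 m^3
Step 3: d^3 = (1e-6)^3 = 1.00e-18 m^3
Step 4: b = 1.8e-5 * 267e-6 * 1.22e-11 / 1.00e-18
b = 5.85e-02 N*s/m


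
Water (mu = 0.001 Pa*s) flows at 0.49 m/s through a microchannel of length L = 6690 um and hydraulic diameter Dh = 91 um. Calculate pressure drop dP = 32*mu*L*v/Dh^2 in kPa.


Step 1: Convert to SI: L = 6690e-6 m, Dh = 91e-6 m
Step 2: dP = 32 * 0.001 * 6690e-6 * 0.49 / (91e-6)^2
Step 3: dP = 12667.46 Pa
Step 4: Convert to kPa: dP = 12.67 kPa


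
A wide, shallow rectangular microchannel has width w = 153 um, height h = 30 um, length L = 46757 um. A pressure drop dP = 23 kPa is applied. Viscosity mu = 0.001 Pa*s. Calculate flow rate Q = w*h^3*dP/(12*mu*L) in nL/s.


Step 1: Convert all dimensions to SI (meters).
w = 153e-6 m, h = 30e-6 m, L = 46757e-6 m, dP = 23e3 Pa
Step 2: Q = w * h^3 * dP / (12 * mu * L)
Q = 153e-6 * (30e-6)^3 * 23e3 / (12 * 0.001 * 46757e-6) = 1.6933828e-10 m^3/s
Step 3: Convert Q from m^3/s to nL/s (1 m^3 = 1e12 nL, so multiply by 1e12).
Q = 169.338 nL/s


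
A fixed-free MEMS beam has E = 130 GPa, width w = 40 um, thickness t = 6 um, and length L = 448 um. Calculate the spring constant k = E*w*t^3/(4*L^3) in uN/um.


Step 1: Convert E to consistent units (1 GPa = 1000 uN/um^2).
E = 130 GPa = 130000 uN/um^2
Step 2: Compute t^3 = 6^3 = 216
Step 3: Compute L^3 = 448^3 = 89915392
Step 4: k = 130000 * 40 * 216 / (4 * 89915392)
k = 3.1229 uN/um


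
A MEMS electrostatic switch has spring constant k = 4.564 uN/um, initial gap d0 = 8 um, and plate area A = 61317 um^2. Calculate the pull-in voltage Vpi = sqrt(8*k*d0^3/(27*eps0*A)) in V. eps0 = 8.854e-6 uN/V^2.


Step 1: Compute numerator: 8 * k * d0^3 = 8 * 4.564 * 8^3 = 18694.144
Step 2: Compute denominator: 27 * eps0 * A = 27 * 8.854e-6 * 61317 = 14.658319
Step 3: Vpi = sqrt(18694.144 / 14.658319)
Vpi = 35.71 V


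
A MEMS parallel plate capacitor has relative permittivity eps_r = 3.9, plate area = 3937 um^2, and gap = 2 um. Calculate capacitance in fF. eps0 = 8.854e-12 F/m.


Step 1: Convert area to m^2: A = 3937e-12 m^2
Step 2: Convert gap to m: d = 2e-6 m
Step 3: C = eps0 * eps_r * A / d
C = 8.854e-12 * 3.9 * 3937e-12 / 2e-6
Step 4: Convert to fF (multiply by 1e15).
C = 67.97 fF


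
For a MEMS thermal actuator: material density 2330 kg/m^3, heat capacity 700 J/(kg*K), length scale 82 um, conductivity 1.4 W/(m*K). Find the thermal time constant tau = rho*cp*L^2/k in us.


Step 1: Convert L to m: L = 82e-6 m
Step 2: L^2 = (82e-6)^2 = 6.724e-09 m^2
Step 3: tau = 2330 * 700 * 6.724e-09 / 1.4 = 7.83346e-03 s
Step 4: Convert to microseconds (multiply by 1e6).
tau = 7833.46 us


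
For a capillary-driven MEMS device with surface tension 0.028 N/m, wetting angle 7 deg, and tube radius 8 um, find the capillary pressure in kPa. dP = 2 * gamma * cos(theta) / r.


Step 1: cos(7 deg) = 0.9925
Step 2: Convert r to m: r = 8e-6 m
Step 3: dP = 2 * 0.028 * 0.9925 / 8e-6 = 6947.5 Pa
Step 4: Convert Pa to kPa (divide by 1000).
dP = 6.95 kPa


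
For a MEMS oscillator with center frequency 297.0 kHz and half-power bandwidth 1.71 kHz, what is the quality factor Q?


Step 1: Q = f0 / bandwidth
Step 2: Q = 297.0 / 1.71
Q = 173.7


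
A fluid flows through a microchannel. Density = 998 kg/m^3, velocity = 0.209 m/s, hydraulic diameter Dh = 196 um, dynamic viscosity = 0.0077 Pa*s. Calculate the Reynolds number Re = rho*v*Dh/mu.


Step 1: Convert Dh to meters: Dh = 196e-6 m
Step 2: Re = rho * v * Dh / mu
Re = 998 * 0.209 * 196e-6 / 0.0077
Re = 5.309


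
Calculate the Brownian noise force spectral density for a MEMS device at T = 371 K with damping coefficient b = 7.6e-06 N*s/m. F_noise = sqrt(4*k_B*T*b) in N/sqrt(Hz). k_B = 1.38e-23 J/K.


Step 1: Compute 4 * k_B * T * b
= 4 * 1.38e-23 * 371 * 7.6e-06
= 1.5564e-25 N^2/Hz
Step 2: F_noise = sqrt(1.5564e-25)
F_noise = 3.95e-13 N/sqrt(Hz)


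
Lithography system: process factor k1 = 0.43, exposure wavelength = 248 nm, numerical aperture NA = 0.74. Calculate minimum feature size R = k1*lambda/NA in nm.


Step 1: Identify values: k1 = 0.43, lambda = 248 nm, NA = 0.74
Step 2: R = k1 * lambda / NA
R = 0.43 * 248 / 0.74
R = 144.1 nm


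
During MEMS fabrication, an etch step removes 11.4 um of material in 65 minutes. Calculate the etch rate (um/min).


Step 1: Etch rate = depth / time
Step 2: rate = 11.4 / 65
rate = 0.175 um/min


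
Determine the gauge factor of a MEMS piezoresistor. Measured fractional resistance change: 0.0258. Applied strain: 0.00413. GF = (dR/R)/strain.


Step 1: Identify values.
dR/R = 0.0258, strain = 0.00413
Step 2: GF = (dR/R) / strain = 0.0258 / 0.00413
GF = 6.2


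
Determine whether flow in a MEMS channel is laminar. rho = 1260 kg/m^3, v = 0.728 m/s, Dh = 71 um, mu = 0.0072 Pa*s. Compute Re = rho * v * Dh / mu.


Step 1: Convert Dh to meters: Dh = 71e-6 m
Step 2: Re = rho * v * Dh / mu
Re = 1260 * 0.728 * 71e-6 / 0.0072
Re = 9.045
Since Re = 9.045 is below ~2300, the flow is laminar.


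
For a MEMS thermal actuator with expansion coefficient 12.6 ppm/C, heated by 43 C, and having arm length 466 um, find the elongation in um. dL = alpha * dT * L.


Step 1: Convert CTE: alpha = 12.6 ppm/C = 12.6e-6 /C
Step 2: dL = 12.6e-6 * 43 * 466
dL = 0.2525 um


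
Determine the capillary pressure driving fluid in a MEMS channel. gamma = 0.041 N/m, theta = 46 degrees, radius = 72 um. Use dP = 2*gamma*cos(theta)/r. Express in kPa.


Step 1: cos(46 deg) = 0.6947
Step 2: Convert r to m: r = 72e-6 m
Step 3: dP = 2 * 0.041 * 0.6947 / 72e-6 = 791.2 Pa
Step 4: Convert Pa to kPa (divide by 1000).
dP = 0.79 kPa


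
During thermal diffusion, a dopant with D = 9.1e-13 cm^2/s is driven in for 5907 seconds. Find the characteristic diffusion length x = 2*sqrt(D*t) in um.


Step 1: Compute D*t = 9.1e-13 * 5907 = 5.37537e-09 cm^2
Step 2: sqrt(D*t) = 7.33169e-05 cm
Step 3: x = 2 * 7.33169e-05 cm = 1.466338e-04 cm
Step 4: Convert to um (1 cm = 1e4 um): x = 1.466 um


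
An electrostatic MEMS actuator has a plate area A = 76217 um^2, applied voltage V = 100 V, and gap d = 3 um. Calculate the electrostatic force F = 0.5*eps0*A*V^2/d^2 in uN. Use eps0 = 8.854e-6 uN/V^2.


Step 1: Identify parameters.
eps0 = 8.854e-6 uN/V^2, A = 76217 um^2, V = 100 V, d = 3 um
Step 2: Compute V^2 = 100^2 = 10000
Step 3: Compute d^2 = 3^2 = 9
Step 4: F = 0.5 * 8.854e-6 * 76217 * 10000 / 9
F = 374.903 uN


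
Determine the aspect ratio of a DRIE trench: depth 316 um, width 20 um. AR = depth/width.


Step 1: AR = depth / width
Step 2: AR = 316 / 20
AR = 15.8


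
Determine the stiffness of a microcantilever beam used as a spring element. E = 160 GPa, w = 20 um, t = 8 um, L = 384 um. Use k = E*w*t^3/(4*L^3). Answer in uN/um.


Step 1: Convert E to consistent units (1 GPa = 1000 uN/um^2).
E = 160 GPa = 160000 uN/um^2
Step 2: Compute t^3 = 8^3 = 512
Step 3: Compute L^3 = 384^3 = 56623104
Step 4: k = 160000 * 20 * 512 / (4 * 56623104)
k = 7.2338 uN/um


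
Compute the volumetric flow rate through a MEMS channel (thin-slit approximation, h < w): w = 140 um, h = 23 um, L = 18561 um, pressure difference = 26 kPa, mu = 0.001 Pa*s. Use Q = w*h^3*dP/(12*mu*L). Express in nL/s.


Step 1: Convert all dimensions to SI (meters).
w = 140e-6 m, h = 23e-6 m, L = 18561e-6 m, dP = 26e3 Pa
Step 2: Q = w * h^3 * dP / (12 * mu * L)
Q = 140e-6 * (23e-6)^3 * 26e3 / (12 * 0.001 * 18561e-6) = 1.9883932e-10 m^3/s
Step 3: Convert Q from m^3/s to nL/s (1 m^3 = 1e12 nL, so multiply by 1e12).
Q = 198.839 nL/s


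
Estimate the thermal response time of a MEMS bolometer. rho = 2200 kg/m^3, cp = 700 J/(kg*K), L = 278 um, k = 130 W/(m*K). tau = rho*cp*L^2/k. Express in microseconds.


Step 1: Convert L to m: L = 278e-6 m
Step 2: L^2 = (278e-6)^2 = 7.7284e-08 m^2
Step 3: tau = 2200 * 700 * 7.7284e-08 / 130 = 9.1551815e-04 s
Step 4: Convert to microseconds (multiply by 1e6).
tau = 915.518 us


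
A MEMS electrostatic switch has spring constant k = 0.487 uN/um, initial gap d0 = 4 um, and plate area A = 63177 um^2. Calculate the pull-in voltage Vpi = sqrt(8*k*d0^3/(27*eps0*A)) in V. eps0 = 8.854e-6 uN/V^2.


Step 1: Compute numerator: 8 * k * d0^3 = 8 * 0.487 * 4^3 = 249.344
Step 2: Compute denominator: 27 * eps0 * A = 27 * 8.854e-6 * 63177 = 15.102967
Step 3: Vpi = sqrt(249.344 / 15.102967)
Vpi = 4.06 V


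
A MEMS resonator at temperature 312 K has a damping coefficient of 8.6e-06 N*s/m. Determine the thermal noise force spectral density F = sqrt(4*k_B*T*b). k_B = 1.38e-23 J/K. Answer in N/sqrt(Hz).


Step 1: Compute 4 * k_B * T * b
= 4 * 1.38e-23 * 312 * 8.6e-06
= 1.4811e-25 N^2/Hz
Step 2: F_noise = sqrt(1.4811e-25)
F_noise = 3.85e-13 N/sqrt(Hz)


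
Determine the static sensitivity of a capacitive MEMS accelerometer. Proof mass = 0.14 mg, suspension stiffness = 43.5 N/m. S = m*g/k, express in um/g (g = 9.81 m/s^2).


Step 1: Convert mass: m = 0.14 mg = 1.40e-07 kg
Step 2: S = m * g / k = 1.40e-07 * 9.81 / 43.5
Step 3: S = 3.16e-08 m/g
Step 4: Convert to um/g: S = 0.032 um/g


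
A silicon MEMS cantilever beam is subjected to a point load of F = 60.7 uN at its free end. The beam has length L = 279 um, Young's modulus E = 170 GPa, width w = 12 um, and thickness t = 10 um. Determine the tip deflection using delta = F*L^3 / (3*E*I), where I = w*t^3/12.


Step 1: Calculate the second moment of area.
I = w * t^3 / 12 = 12 * 10^3 / 12 = 1000.0 um^4
Step 2: Convert E to consistent units (1 GPa = 1000 uN/um^2).
E = 170 GPa = 170000 uN/um^2
Step 3: Calculate tip deflection.
delta = F * L^3 / (3 * E * I)
delta = 60.7 * 279^3 / (3 * 170000 * 1000.0)
delta = 2.5848 um


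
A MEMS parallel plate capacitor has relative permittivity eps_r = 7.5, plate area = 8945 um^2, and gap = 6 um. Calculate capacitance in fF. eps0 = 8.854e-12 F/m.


Step 1: Convert area to m^2: A = 8945e-12 m^2
Step 2: Convert gap to m: d = 6e-6 m
Step 3: C = eps0 * eps_r * A / d
C = 8.854e-12 * 7.5 * 8945e-12 / 6e-6
Step 4: Convert to fF (multiply by 1e15).
C = 99.0 fF


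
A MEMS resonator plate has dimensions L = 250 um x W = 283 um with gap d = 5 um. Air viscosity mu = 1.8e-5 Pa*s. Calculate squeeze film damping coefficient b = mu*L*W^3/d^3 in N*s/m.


Step 1: Convert to SI.
L = 250e-6 m, W = 283e-6 m, d = 5e-6 m
Step 2: W^3 = (283e-6)^3 = 2.27e-11 m^3
Step 3: d^3 = (5e-6)^3 = 1.25e-16 m^3
Step 4: b = 1.8e-5 * 250e-6 * 2.27e-11 / 1.25e-16
b = 8.16e-04 N*s/m


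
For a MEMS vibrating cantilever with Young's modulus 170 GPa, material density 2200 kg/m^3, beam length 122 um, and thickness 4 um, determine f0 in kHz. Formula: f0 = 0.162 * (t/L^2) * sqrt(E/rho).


Step 1: Convert units to SI.
t_SI = 4e-6 m, L_SI = 122e-6 m
Step 2: Calculate sqrt(E/rho).
sqrt(170e9 / 2200) = 8790.49 m/s
Step 3: Compute f0.
f0 = 0.162 * 4e-6 / (122e-6)^2 * 8790.49 = 382708.8 Hz = 382.71 kHz


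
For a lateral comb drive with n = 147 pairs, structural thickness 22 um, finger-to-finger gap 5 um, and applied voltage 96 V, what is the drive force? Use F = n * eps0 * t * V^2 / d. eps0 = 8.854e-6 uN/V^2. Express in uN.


Step 1: Parameters: n=147, eps0=8.854e-6 uN/V^2, t=22 um, V=96 V, d=5 um
Step 2: V^2 = 9216
Step 3: F = 147 * 8.854e-6 * 22 * 9216 / 5
F = 52.778 uN


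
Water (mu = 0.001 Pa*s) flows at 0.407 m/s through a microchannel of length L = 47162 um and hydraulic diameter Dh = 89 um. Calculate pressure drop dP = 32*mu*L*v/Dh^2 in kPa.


Step 1: Convert to SI: L = 47162e-6 m, Dh = 89e-6 m
Step 2: dP = 32 * 0.001 * 47162e-6 * 0.407 / (89e-6)^2
Step 3: dP = 77545.50 Pa
Step 4: Convert to kPa: dP = 77.55 kPa


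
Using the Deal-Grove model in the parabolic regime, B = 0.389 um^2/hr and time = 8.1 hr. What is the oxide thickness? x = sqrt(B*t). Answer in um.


Step 1: Compute B*t = 0.389 * 8.1 = 3.1509
Step 2: x = sqrt(3.1509)
x = 1.775 um


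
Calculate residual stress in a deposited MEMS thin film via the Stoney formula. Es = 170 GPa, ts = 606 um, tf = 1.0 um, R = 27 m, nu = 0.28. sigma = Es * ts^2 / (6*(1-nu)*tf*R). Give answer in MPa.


Step 1: Compute numerator: Es * ts^2 = 170 * 606^2 = 62430120 (GPa*um^2)
Step 2: Compute denominator (R in um): 6*(1-nu)*tf*R = 6*0.72*1.0*27e6 = 116640000.0 (um^2)
Step 3: sigma (GPa) = 62430120 / 116640000.0 = 5.35238e-01 GPa
Step 4: Convert to MPa (x1000): sigma = 535.2 MPa


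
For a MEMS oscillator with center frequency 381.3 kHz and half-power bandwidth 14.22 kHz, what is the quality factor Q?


Step 1: Q = f0 / bandwidth
Step 2: Q = 381.3 / 14.22
Q = 26.8


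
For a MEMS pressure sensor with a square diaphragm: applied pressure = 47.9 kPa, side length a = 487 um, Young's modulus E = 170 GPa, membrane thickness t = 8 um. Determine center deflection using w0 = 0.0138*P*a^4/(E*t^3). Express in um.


Step 1: Convert pressure to compatible units (E is in GPa, so P in GPa).
P = 47.9 kPa = 47.9e-6 GPa
Step 2: Compute numerator: 0.0138 * P * a^4.
a^4 = 487^4 = 56249134561
numerator = 0.0138 * 47.9e-6 * 56249134561 = 3.71818e+04
Step 3: Compute denominator: E * t^3 = 170 * 8^3 = 87040
Step 4: w0 = numerator / denominator = 3.71818e+04 / 87040 = 0.4272 um


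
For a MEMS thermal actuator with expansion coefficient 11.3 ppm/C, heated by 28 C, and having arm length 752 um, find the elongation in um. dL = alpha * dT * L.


Step 1: Convert CTE: alpha = 11.3 ppm/C = 11.3e-6 /C
Step 2: dL = 11.3e-6 * 28 * 752
dL = 0.2379 um


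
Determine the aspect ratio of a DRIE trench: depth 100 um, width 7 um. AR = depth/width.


Step 1: AR = depth / width
Step 2: AR = 100 / 7
AR = 14.3


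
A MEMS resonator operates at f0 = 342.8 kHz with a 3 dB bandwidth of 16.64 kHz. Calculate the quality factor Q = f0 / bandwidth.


Step 1: Q = f0 / bandwidth
Step 2: Q = 342.8 / 16.64
Q = 20.6


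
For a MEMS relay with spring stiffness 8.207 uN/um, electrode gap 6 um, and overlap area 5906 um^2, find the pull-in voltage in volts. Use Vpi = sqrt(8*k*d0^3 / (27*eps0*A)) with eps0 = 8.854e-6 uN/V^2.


Step 1: Compute numerator: 8 * k * d0^3 = 8 * 8.207 * 6^3 = 14181.696
Step 2: Compute denominator: 27 * eps0 * A = 27 * 8.854e-6 * 5906 = 1.411877
Step 3: Vpi = sqrt(14181.696 / 1.411877)
Vpi = 100.22 V


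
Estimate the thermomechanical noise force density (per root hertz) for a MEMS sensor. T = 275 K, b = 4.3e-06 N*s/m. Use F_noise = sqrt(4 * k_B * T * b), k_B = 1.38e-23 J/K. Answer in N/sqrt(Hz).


Step 1: Compute 4 * k_B * T * b
= 4 * 1.38e-23 * 275 * 4.3e-06
= 6.5274e-26 N^2/Hz
Step 2: F_noise = sqrt(6.5274e-26)
F_noise = 2.55e-13 N/sqrt(Hz)
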